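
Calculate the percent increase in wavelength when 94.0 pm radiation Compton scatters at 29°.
0.3236%

Calculate the Compton shift:
Δλ = λ_C(1 - cos(29°))
Δλ = 2.4263 × (1 - cos(29°))
Δλ = 2.4263 × 0.1254
Δλ = 0.3042 pm

Percentage change:
(Δλ/λ₀) × 100 = (0.3042/94.0) × 100
= 0.3236%

(Intermediate values are shown rounded; full precision is carried through to the final answer.)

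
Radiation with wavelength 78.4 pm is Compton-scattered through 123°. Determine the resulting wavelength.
82.1478 pm

Using the Compton scattering formula:
λ' = λ + Δλ = λ + λ_C(1 - cos θ)

Given:
- Initial wavelength λ = 78.4 pm
- Scattering angle θ = 123°
- Compton wavelength λ_C ≈ 2.4263 pm

Calculate the shift:
Δλ = 2.4263 × (1 - cos(123°))
Δλ = 2.4263 × 1.5446
Δλ = 3.7478 pm

Final wavelength:
λ' = 78.4 + 3.7478 = 82.1478 pm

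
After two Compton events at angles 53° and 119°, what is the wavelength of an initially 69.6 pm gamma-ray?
74.1687 pm

Apply Compton shift twice:

First scattering at θ₁ = 53°:
Δλ₁ = λ_C(1 - cos(53°))
Δλ₁ = 2.4263 × 0.3982
Δλ₁ = 0.9661 pm

After first scattering:
λ₁ = 69.6 + 0.9661 = 70.5661 pm

Second scattering at θ₂ = 119°:
Δλ₂ = λ_C(1 - cos(119°))
Δλ₂ = 2.4263 × 1.4848
Δλ₂ = 3.6026 pm

Final wavelength:
λ₂ = 70.5661 + 3.6026 = 74.1687 pm

Total shift: Δλ_total = 0.9661 + 3.6026 = 4.5687 pm

(Intermediate values are shown rounded; full precision is carried through to the final answer.)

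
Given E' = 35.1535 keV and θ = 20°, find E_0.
35.3000 keV

Convert final energy to wavelength (hc ≈ 1239.842 keV·pm):
λ' = hc/E' = 1239.842 / 35.1535 = 35.2694 pm

Calculate the Compton shift:
Δλ = λ_C(1 - cos(20°))
Δλ = 2.4263 × (1 - cos(20°))
Δλ = 0.1463 pm

Initial wavelength:
λ = λ' - Δλ = 35.2694 - 0.1463 = 35.1231 pm

Initial energy:
E = hc/λ = 1239.842 / 35.1231 = 35.3000 keV

(Intermediate values are shown rounded; full precision is carried through to the final answer.)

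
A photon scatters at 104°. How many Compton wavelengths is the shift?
1.2419 λ_C

The Compton shift formula is:
Δλ = λ_C(1 - cos θ)

Dividing both sides by λ_C:
Δλ/λ_C = 1 - cos θ

For θ = 104°:
Δλ/λ_C = 1 - cos(104°)
Δλ/λ_C = 1 - -0.2419
Δλ/λ_C = 1.2419

This means the shift is 1.2419 × λ_C = 3.0133 pm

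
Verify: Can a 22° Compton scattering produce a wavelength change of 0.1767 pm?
Yes, consistent

Calculate the expected shift for θ = 22°:

Δλ_expected = λ_C(1 - cos(22°))
Δλ_expected = 2.4263 × (1 - cos(22°))
Δλ_expected = 2.4263 × 0.0728
Δλ_expected = 0.1767 pm

Given shift: 0.1767 pm
Expected shift: 0.1767 pm
Difference: 0.0000 pm

The values match. This is consistent with Compton scattering at the stated angle.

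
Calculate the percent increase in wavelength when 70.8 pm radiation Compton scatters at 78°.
2.7145%

Calculate the Compton shift:
Δλ = λ_C(1 - cos(78°))
Δλ = 2.4263 × (1 - cos(78°))
Δλ = 2.4263 × 0.7921
Δλ = 1.9219 pm

Percentage change:
(Δλ/λ₀) × 100 = (1.9219/70.8) × 100
= 2.7145%

(Intermediate values are shown rounded; full precision is carried through to the final answer.)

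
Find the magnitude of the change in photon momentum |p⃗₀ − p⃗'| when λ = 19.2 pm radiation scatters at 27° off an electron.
1.6010e-23 kg·m/s

Photon momentum magnitude is p = h/λ.

Initial momentum:
p₀ = h/λ = 6.6261e-34/1.9200e-11 = 3.4511e-23 kg·m/s

After scattering:
λ' = λ + Δλ = 19.2 + 0.2645 = 19.4645 pm
p' = h/λ' = 6.6261e-34/1.9464e-11 = 3.4042e-23 kg·m/s

Momentum is a vector; the scattered photon's direction makes angle θ = 27° with the incident direction. The magnitude of the vector change Δp⃗ = p⃗₀ − p⃗' is found from the law of cosines:
|Δp⃗|² = p₀² + p'² − 2p₀p'cos θ
|Δp⃗|² = (3.4511e-23)² + (3.4042e-23)² − 2·3.4511e-23·3.4042e-23·cos(27°)
|Δp⃗| = 1.6010e-23 kg·m/s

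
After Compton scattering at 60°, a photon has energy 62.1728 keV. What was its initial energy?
66.2001 keV

Convert final energy to wavelength (hc ≈ 1239.842 keV·pm):
λ' = hc/E' = 1239.842 / 62.1728 = 19.9419 pm

Calculate the Compton shift:
Δλ = λ_C(1 - cos(60°))
Δλ = 2.4263 × (1 - cos(60°))
Δλ = 1.2132 pm

Initial wavelength:
λ = λ' - Δλ = 19.9419 - 1.2132 = 18.7287 pm

Initial energy:
E = hc/λ = 1239.842 / 18.7287 = 66.2001 keV

(Intermediate values are shown rounded; full precision is carried through to the final answer.)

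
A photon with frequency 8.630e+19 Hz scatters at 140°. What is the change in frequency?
4.766e+19 Hz (decrease)

Convert frequency to wavelength (c = 299792458 m/s):
λ₀ = c/f₀ = 299792458/8.630e+19 = 3.4738408e-12 m = 3.4738 pm

Calculate Compton shift:
Δλ = λ_C(1 - cos(140°)) = 4.2850 pm

Final wavelength:
λ' = λ₀ + Δλ = 3.4738 + 4.2850 = 7.7588 pm

Final frequency:
f' = c/λ' = 299792458/7.7588125e-12 = 3.8638962e+19 Hz

Frequency shift (decrease):
Δf = f₀ - f' = 8.630e+19 - 3.8638962e+19 = 4.766e+19 Hz

(Intermediate values are shown rounded; full precision is carried through to the final answer.)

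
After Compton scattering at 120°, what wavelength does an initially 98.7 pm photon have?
102.3395 pm

Using the Compton formula: λ' = λ + λ_C(1 − cos θ)

For θ = 120°, cos θ = -1/2 (exact) = -0.5000, so:
1 − cos 120° = 1 − (-1/2) = 1.5000

Δλ = λ_C × 1.5000 = 2.4263 × 1.5000 = 3.6395 pm

λ' = 98.7 + 3.6395 = 102.3395 pm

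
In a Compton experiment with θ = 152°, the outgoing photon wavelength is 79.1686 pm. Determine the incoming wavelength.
74.6000 pm

From λ' = λ + Δλ, we have λ = λ' - Δλ

First calculate the Compton shift:
Δλ = λ_C(1 - cos θ)
Δλ = 2.4263 × (1 - cos(152°))
Δλ = 2.4263 × 1.8829
Δλ = 4.5686 pm

Initial wavelength:
λ = λ' - Δλ
λ = 79.1686 - 4.5686
λ = 74.6000 pm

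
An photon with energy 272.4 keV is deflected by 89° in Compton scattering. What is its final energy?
178.7671 keV

First convert energy to wavelength:
λ = hc/E, with hc ≈ 1239.842 keV·pm (i.e. 1239.842 eV·nm)

For E = 272.4 keV = 272400 eV:
λ = 1239.842 keV·pm / 272.4 keV
λ = 4.5515 pm

Calculate the Compton shift:
Δλ = λ_C(1 - cos(89°)) = 2.4263 × 0.9825
Δλ = 2.3840 pm

Final wavelength:
λ' = 4.5515 + 2.3840 = 6.9355 pm

Final energy:
E' = hc/λ' = 1239.842 / 6.9355 = 178.7671 keV

(Intermediate values are shown rounded; full precision is carried through to the final answer.)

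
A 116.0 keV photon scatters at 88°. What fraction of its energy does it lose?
0.1797 (or 17.97%)

Calculate initial and final photon energies:

Initial: E₀ = 116.0 keV → λ₀ = 10.6883 pm
Compton shift: Δλ = 2.3416 pm
Final wavelength: λ' = 13.0299 pm
Final energy: E' = 95.1534 keV

Fractional energy loss:
(E₀ - E')/E₀ = (116.0000 - 95.1534)/116.0000
= 20.8466/116.0000
= 0.1797
= 17.97%

(Intermediate values are shown rounded; full precision is carried through to the final answer.)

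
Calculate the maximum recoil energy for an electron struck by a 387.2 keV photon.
233.2721 keV

Maximum energy transfer occurs at θ = 180° (backscattering).

Initial photon: E₀ = 387.2 keV → λ₀ = 3.2021 pm

Maximum Compton shift (at 180°):
Δλ_max = 2λ_C = 2 × 2.4263 = 4.8526 pm

Final wavelength:
λ' = 3.2021 + 4.8526 = 8.0547 pm

Minimum photon energy (maximum energy to electron):
E'_min = hc/λ' = 153.9279 keV

Maximum electron kinetic energy:
K_max = E₀ - E'_min = 387.2000 - 153.9279 = 233.2721 keV

(Intermediate values are shown rounded; full precision is carried through to the final answer.)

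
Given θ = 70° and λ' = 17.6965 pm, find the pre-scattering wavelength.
16.1000 pm

From λ' = λ + Δλ, we have λ = λ' - Δλ

First calculate the Compton shift:
Δλ = λ_C(1 - cos θ)
Δλ = 2.4263 × (1 - cos(70°))
Δλ = 2.4263 × 0.6580
Δλ = 1.5965 pm

Initial wavelength:
λ = λ' - Δλ
λ = 17.6965 - 1.5965
λ = 16.1000 pm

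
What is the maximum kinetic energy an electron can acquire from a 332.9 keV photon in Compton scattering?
188.3455 keV

Maximum energy transfer occurs at θ = 180° (backscattering).

Initial photon: E₀ = 332.9 keV → λ₀ = 3.7244 pm

Maximum Compton shift (at 180°):
Δλ_max = 2λ_C = 2 × 2.4263 = 4.8526 pm

Final wavelength:
λ' = 3.7244 + 4.8526 = 8.5770 pm

Minimum photon energy (maximum energy to electron):
E'_min = hc/λ' = 144.5545 keV

Maximum electron kinetic energy:
K_max = E₀ - E'_min = 332.9000 - 144.5545 = 188.3455 keV

(Intermediate values are shown rounded; full precision is carried through to the final answer.)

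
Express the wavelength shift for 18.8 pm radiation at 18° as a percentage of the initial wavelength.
0.6317%

Calculate the Compton shift:
Δλ = λ_C(1 - cos(18°))
Δλ = 2.4263 × (1 - cos(18°))
Δλ = 2.4263 × 0.0489
Δλ = 0.1188 pm

Percentage change:
(Δλ/λ₀) × 100 = (0.1188/18.8) × 100
= 0.6317%

(Intermediate values are shown rounded; full precision is carried through to the final answer.)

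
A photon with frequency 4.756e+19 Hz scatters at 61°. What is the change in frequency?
7.871e+18 Hz (decrease)

Convert frequency to wavelength (c = 299792458 m/s):
λ₀ = c/f₀ = 299792458/4.756e+19 = 6.3034579e-12 m = 6.3035 pm

Calculate Compton shift:
Δλ = λ_C(1 - cos(61°)) = 1.2500 pm

Final wavelength:
λ' = λ₀ + Δλ = 6.3035 + 1.2500 = 7.5535 pm

Final frequency:
f' = c/λ' = 299792458/7.5534696e-12 = 3.9689371e+19 Hz

Frequency shift (decrease):
Δf = f₀ - f' = 4.756e+19 - 3.9689371e+19 = 7.871e+18 Hz

(Intermediate values are shown rounded; full precision is carried through to the final answer.)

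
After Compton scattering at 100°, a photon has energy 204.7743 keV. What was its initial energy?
386.6000 keV

Convert final energy to wavelength (hc ≈ 1239.842 keV·pm):
λ' = hc/E' = 1239.842 / 204.7743 = 6.0547 pm

Calculate the Compton shift:
Δλ = λ_C(1 - cos(100°))
Δλ = 2.4263 × (1 - cos(100°))
Δλ = 2.8476 pm

Initial wavelength:
λ = λ' - Δλ = 6.0547 - 2.8476 = 3.2070 pm

Initial energy:
E = hc/λ = 1239.842 / 3.2070 = 386.6000 keV

(Intermediate values are shown rounded; full precision is carried through to the final answer.)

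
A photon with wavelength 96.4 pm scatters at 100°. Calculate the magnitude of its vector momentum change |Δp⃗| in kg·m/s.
1.0381e-23 kg·m/s

Photon momentum magnitude is p = h/λ.

Initial momentum:
p₀ = h/λ = 6.6261e-34/9.6400e-11 = 6.8735e-24 kg·m/s

After scattering:
λ' = λ + Δλ = 96.4 + 2.8476 = 99.2476 pm
p' = h/λ' = 6.6261e-34/9.9248e-11 = 6.6763e-24 kg·m/s

Momentum is a vector; the scattered photon's direction makes angle θ = 100° with the incident direction. The magnitude of the vector change Δp⃗ = p⃗₀ − p⃗' is found from the law of cosines:
|Δp⃗|² = p₀² + p'² − 2p₀p'cos θ
|Δp⃗|² = (6.8735e-24)² + (6.6763e-24)² − 2·6.8735e-24·6.6763e-24·cos(100°)
|Δp⃗| = 1.0381e-23 kg·m/s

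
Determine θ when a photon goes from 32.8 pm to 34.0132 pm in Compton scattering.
60.00°

First find the wavelength shift:
Δλ = λ' - λ = 34.0132 - 32.8 = 1.2132 pm

Using Δλ = λ_C(1 - cos θ), with λ_C = h/(m_e·c) ≈ 2.42631024 pm:
cos θ = 1 - Δλ/λ_C
cos θ = 1 - 1.2132/2.42631024
cos θ = 0.499982

θ = arccos(0.499982)
θ = 60.00°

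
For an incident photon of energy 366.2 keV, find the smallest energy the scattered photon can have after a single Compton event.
150.4970 keV (at θ = 180°)

The scattered photon has minimum energy when its wavelength is maximum, i.e., when the Compton shift Δλ = λ_C(1 − cos θ) is maximum. This occurs at θ = 180° (backscattering), giving Δλ_max = 2λ_C = 4.8526 pm.

Initial wavelength: λ₀ = hc/E₀ = 3.3857 pm
Maximum final wavelength: λ'_max = λ₀ + 2λ_C = 3.3857 + 4.8526 = 8.2383 pm
Minimum final energy: E'_min = hc/λ'_max = 150.4970 keV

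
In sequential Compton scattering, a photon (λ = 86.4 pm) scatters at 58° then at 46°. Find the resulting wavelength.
88.2814 pm

Apply Compton shift twice:

First scattering at θ₁ = 58°:
Δλ₁ = λ_C(1 - cos(58°))
Δλ₁ = 2.4263 × 0.4701
Δλ₁ = 1.1406 pm

After first scattering:
λ₁ = 86.4 + 1.1406 = 87.5406 pm

Second scattering at θ₂ = 46°:
Δλ₂ = λ_C(1 - cos(46°))
Δλ₂ = 2.4263 × 0.3053
Δλ₂ = 0.7409 pm

Final wavelength:
λ₂ = 87.5406 + 0.7409 = 88.2814 pm

Total shift: Δλ_total = 1.1406 + 0.7409 = 1.8814 pm

(Intermediate values are shown rounded; full precision is carried through to the final answer.)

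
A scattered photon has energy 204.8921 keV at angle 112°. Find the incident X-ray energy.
456.5002 keV

Convert final energy to wavelength (hc ≈ 1239.842 keV·pm):
λ' = hc/E' = 1239.842 / 204.8921 = 6.0512 pm

Calculate the Compton shift:
Δλ = λ_C(1 - cos(112°))
Δλ = 2.4263 × (1 - cos(112°))
Δλ = 3.3352 pm

Initial wavelength:
λ = λ' - Δλ = 6.0512 - 3.3352 = 2.7160 pm

Initial energy:
E = hc/λ = 1239.842 / 2.7160 = 456.5002 keV

(Intermediate values are shown rounded; full precision is carried through to the final answer.)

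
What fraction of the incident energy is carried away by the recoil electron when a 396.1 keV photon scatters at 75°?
0.3649 (or 36.49%)

Calculate initial and final photon energies:

Initial: E₀ = 396.1 keV → λ₀ = 3.1301 pm
Compton shift: Δλ = 1.7983 pm
Final wavelength: λ' = 4.9285 pm
Final energy: E' = 251.5679 keV

Fractional energy loss:
(E₀ - E')/E₀ = (396.1000 - 251.5679)/396.1000
= 144.5321/396.1000
= 0.3649
= 36.49%

(Intermediate values are shown rounded; full precision is carried through to the final answer.)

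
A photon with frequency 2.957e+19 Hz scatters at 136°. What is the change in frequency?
8.620e+18 Hz (decrease)

Convert frequency to wavelength (c = 299792458 m/s):
λ₀ = c/f₀ = 299792458/2.957e+19 = 1.0138399e-11 m = 10.1384 pm

Calculate Compton shift:
Δλ = λ_C(1 - cos(136°)) = 4.1717 pm

Final wavelength:
λ' = λ₀ + Δλ = 10.1384 + 4.1717 = 14.3101 pm

Final frequency:
f' = c/λ' = 299792458/1.4310051e-11 = 2.0949783e+19 Hz

Frequency shift (decrease):
Δf = f₀ - f' = 2.957e+19 - 2.0949783e+19 = 8.620e+18 Hz

(Intermediate values are shown rounded; full precision is carried through to the final answer.)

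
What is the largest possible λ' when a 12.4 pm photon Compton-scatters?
17.2526 pm (at θ = 180°)

The Compton shift is Δλ = λ_C(1 − cos θ).

Since cos θ ranges from −1 to 1, the factor (1 − cos θ) ranges from 0 to 2; the maximum shift occurs at θ = 180° (backscattering):
Δλ_max = 2λ_C = 2 × 2.4263 pm = 4.8526 pm

Maximum scattered wavelength:
λ'_max = λ₀ + Δλ_max = 12.4 + 4.8526 = 17.2526 pm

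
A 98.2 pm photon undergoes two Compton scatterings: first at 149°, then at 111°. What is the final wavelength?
106.0019 pm

Apply Compton shift twice:

First scattering at θ₁ = 149°:
Δλ₁ = λ_C(1 - cos(149°))
Δλ₁ = 2.4263 × 1.8572
Δλ₁ = 4.5061 pm

After first scattering:
λ₁ = 98.2 + 4.5061 = 102.7061 pm

Second scattering at θ₂ = 111°:
Δλ₂ = λ_C(1 - cos(111°))
Δλ₂ = 2.4263 × 1.3584
Δλ₂ = 3.2958 pm

Final wavelength:
λ₂ = 102.7061 + 3.2958 = 106.0019 pm

Total shift: Δλ_total = 4.5061 + 3.2958 = 7.8019 pm

(Intermediate values are shown rounded; full precision is carried through to the final answer.)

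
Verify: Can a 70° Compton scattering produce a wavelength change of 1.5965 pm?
Yes, consistent

Calculate the expected shift for θ = 70°:

Δλ_expected = λ_C(1 - cos(70°))
Δλ_expected = 2.4263 × (1 - cos(70°))
Δλ_expected = 2.4263 × 0.6580
Δλ_expected = 1.5965 pm

Given shift: 1.5965 pm
Expected shift: 1.5965 pm
Difference: 0.0000 pm

The values match. This is consistent with Compton scattering at the stated angle.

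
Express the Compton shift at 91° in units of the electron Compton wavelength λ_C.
1.0175 λ_C

The Compton shift formula is:
Δλ = λ_C(1 - cos θ)

Dividing both sides by λ_C:
Δλ/λ_C = 1 - cos θ

For θ = 91°:
Δλ/λ_C = 1 - cos(91°)
Δλ/λ_C = 1 - -0.0175
Δλ/λ_C = 1.0175

This means the shift is 1.0175 × λ_C = 2.4687 pm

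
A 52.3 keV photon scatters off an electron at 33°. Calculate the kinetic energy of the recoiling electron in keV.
0.8495 keV

By energy conservation: K_e = E_initial - E_final

First find the scattered photon energy:
Initial wavelength: λ = hc/E = 23.7063 pm
Compton shift: Δλ = λ_C(1 - cos(33°)) = 0.3914 pm
Final wavelength: λ' = 23.7063 + 0.3914 = 24.0978 pm
Final photon energy: E' = hc/λ' = 51.4505 keV

Electron kinetic energy:
K_e = E - E' = 52.3000 - 51.4505 = 0.8495 keV

(Intermediate values are shown rounded; full precision is carried through to the final answer.)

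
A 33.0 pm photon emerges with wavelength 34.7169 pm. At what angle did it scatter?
73.00°

First find the wavelength shift:
Δλ = λ' - λ = 34.7169 - 33.0 = 1.7169 pm

Using Δλ = λ_C(1 - cos θ), with λ_C = h/(m_e·c) ≈ 2.42631024 pm:
cos θ = 1 - Δλ/λ_C
cos θ = 1 - 1.7169/2.42631024
cos θ = 0.292382

θ = arccos(0.292382)
θ = 73.00°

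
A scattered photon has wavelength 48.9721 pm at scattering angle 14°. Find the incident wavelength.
48.9000 pm

From λ' = λ + Δλ, we have λ = λ' - Δλ

First calculate the Compton shift:
Δλ = λ_C(1 - cos θ)
Δλ = 2.4263 × (1 - cos(14°))
Δλ = 2.4263 × 0.0297
Δλ = 0.0721 pm

Initial wavelength:
λ = λ' - Δλ
λ = 48.9721 - 0.0721
λ = 48.9000 pm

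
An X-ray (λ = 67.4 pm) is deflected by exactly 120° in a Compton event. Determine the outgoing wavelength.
71.0395 pm

Using the Compton formula: λ' = λ + λ_C(1 − cos θ)

For θ = 120°, cos θ = -1/2 (exact) = -0.5000, so:
1 − cos 120° = 1 − (-1/2) = 1.5000

Δλ = λ_C × 1.5000 = 2.4263 × 1.5000 = 3.6395 pm

λ' = 67.4 + 3.6395 = 71.0395 pm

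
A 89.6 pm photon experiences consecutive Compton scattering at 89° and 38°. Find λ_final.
92.4983 pm

Apply Compton shift twice:

First scattering at θ₁ = 89°:
Δλ₁ = λ_C(1 - cos(89°))
Δλ₁ = 2.4263 × 0.9825
Δλ₁ = 2.3840 pm

After first scattering:
λ₁ = 89.6 + 2.3840 = 91.9840 pm

Second scattering at θ₂ = 38°:
Δλ₂ = λ_C(1 - cos(38°))
Δλ₂ = 2.4263 × 0.2120
Δλ₂ = 0.5144 pm

Final wavelength:
λ₂ = 91.9840 + 0.5144 = 92.4983 pm

Total shift: Δλ_total = 2.3840 + 0.5144 = 2.8983 pm

(Intermediate values are shown rounded; full precision is carried through to the final answer.)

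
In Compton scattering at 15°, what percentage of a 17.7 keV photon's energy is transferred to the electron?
0.0012 (or 0.12%)

Calculate initial and final photon energies:

Initial: E₀ = 17.7 keV → λ₀ = 70.0476 pm
Compton shift: Δλ = 0.0827 pm
Final wavelength: λ' = 70.1302 pm
Final energy: E' = 17.6791 keV

Fractional energy loss:
(E₀ - E')/E₀ = (17.7000 - 17.6791)/17.7000
= 0.0209/17.7000
= 0.0012
= 0.12%

(Intermediate values are shown rounded; full precision is carried through to the final answer.)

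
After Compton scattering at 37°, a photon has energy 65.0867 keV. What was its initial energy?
66.8000 keV

Convert final energy to wavelength (hc ≈ 1239.842 keV·pm):
λ' = hc/E' = 1239.842 / 65.0867 = 19.0491 pm

Calculate the Compton shift:
Δλ = λ_C(1 - cos(37°))
Δλ = 2.4263 × (1 - cos(37°))
Δλ = 0.4886 pm

Initial wavelength:
λ = λ' - Δλ = 19.0491 - 0.4886 = 18.5605 pm

Initial energy:
E = hc/λ = 1239.842 / 18.5605 = 66.8000 keV

(Intermediate values are shown rounded; full precision is carried through to the final answer.)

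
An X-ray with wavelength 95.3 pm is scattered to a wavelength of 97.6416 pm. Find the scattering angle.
88.00°

First find the wavelength shift:
Δλ = λ' - λ = 97.6416 - 95.3 = 2.3416 pm

Using Δλ = λ_C(1 - cos θ), with λ_C = h/(m_e·c) ≈ 2.42631024 pm:
cos θ = 1 - Δλ/λ_C
cos θ = 1 - 2.3416/2.42631024
cos θ = 0.034913

θ = arccos(0.034913)
θ = 88.00°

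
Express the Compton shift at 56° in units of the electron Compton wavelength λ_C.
0.4408 λ_C

The Compton shift formula is:
Δλ = λ_C(1 - cos θ)

Dividing both sides by λ_C:
Δλ/λ_C = 1 - cos θ

For θ = 56°:
Δλ/λ_C = 1 - cos(56°)
Δλ/λ_C = 1 - 0.5592
Δλ/λ_C = 0.4408

This means the shift is 0.4408 × λ_C = 1.0695 pm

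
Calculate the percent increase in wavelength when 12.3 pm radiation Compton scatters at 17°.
0.8619%

Calculate the Compton shift:
Δλ = λ_C(1 - cos(17°))
Δλ = 2.4263 × (1 - cos(17°))
Δλ = 2.4263 × 0.0437
Δλ = 0.1060 pm

Percentage change:
(Δλ/λ₀) × 100 = (0.1060/12.3) × 100
= 0.8619%

(Intermediate values are shown rounded; full precision is carried through to the final answer.)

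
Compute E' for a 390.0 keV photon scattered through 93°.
216.2876 keV

First convert energy to wavelength:
λ = hc/E, with hc ≈ 1239.842 keV·pm (i.e. 1239.842 eV·nm)

For E = 390.0 keV = 390000 eV:
λ = 1239.842 keV·pm / 390.0 keV
λ = 3.1791 pm

Calculate the Compton shift:
Δλ = λ_C(1 - cos(93°)) = 2.4263 × 1.0523
Δλ = 2.5533 pm

Final wavelength:
λ' = 3.1791 + 2.5533 = 5.7324 pm

Final energy:
E' = hc/λ' = 1239.842 / 5.7324 = 216.2876 keV

(Intermediate values are shown rounded; full precision is carried through to the final answer.)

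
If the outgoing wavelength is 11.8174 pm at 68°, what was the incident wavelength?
10.3000 pm

From λ' = λ + Δλ, we have λ = λ' - Δλ

First calculate the Compton shift:
Δλ = λ_C(1 - cos θ)
Δλ = 2.4263 × (1 - cos(68°))
Δλ = 2.4263 × 0.6254
Δλ = 1.5174 pm

Initial wavelength:
λ = λ' - Δλ
λ = 11.8174 - 1.5174
λ = 10.3000 pm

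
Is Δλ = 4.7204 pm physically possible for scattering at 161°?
Yes, consistent

Calculate the expected shift for θ = 161°:

Δλ_expected = λ_C(1 - cos(161°))
Δλ_expected = 2.4263 × (1 - cos(161°))
Δλ_expected = 2.4263 × 1.9455
Δλ_expected = 4.7204 pm

Given shift: 4.7204 pm
Expected shift: 4.7204 pm
Difference: 0.0000 pm

The values match. This is consistent with Compton scattering at the stated angle.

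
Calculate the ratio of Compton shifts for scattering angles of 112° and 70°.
112° produces the larger shift by a factor of 2.089

Calculate both shifts using Δλ = λ_C(1 - cos θ):

For θ₁ = 70°:
Δλ₁ = 2.4263 × (1 - cos(70°))
Δλ₁ = 2.4263 × 0.6580
Δλ₁ = 1.5965 pm

For θ₂ = 112°:
Δλ₂ = 2.4263 × (1 - cos(112°))
Δλ₂ = 2.4263 × 1.3746
Δλ₂ = 3.3352 pm

The 112° angle produces the larger shift.
Ratio: 3.3352/1.5965 = 2.089

(Intermediate values are shown rounded; full precision is carried through to the final answer.)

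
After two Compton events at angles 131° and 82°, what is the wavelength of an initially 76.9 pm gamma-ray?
83.0067 pm

Apply Compton shift twice:

First scattering at θ₁ = 131°:
Δλ₁ = λ_C(1 - cos(131°))
Δλ₁ = 2.4263 × 1.6561
Δλ₁ = 4.0181 pm

After first scattering:
λ₁ = 76.9 + 4.0181 = 80.9181 pm

Second scattering at θ₂ = 82°:
Δλ₂ = λ_C(1 - cos(82°))
Δλ₂ = 2.4263 × 0.8608
Δλ₂ = 2.0886 pm

Final wavelength:
λ₂ = 80.9181 + 2.0886 = 83.0067 pm

Total shift: Δλ_total = 4.0181 + 2.0886 = 6.1067 pm

(Intermediate values are shown rounded; full precision is carried through to the final answer.)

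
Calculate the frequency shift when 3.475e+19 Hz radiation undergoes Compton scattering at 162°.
1.231e+19 Hz (decrease)

Convert frequency to wavelength (c = 299792458 m/s):
λ₀ = c/f₀ = 299792458/3.475e+19 = 8.6271211e-12 m = 8.6271 pm

Calculate Compton shift:
Δλ = λ_C(1 - cos(162°)) = 4.7339 pm

Final wavelength:
λ' = λ₀ + Δλ = 8.6271 + 4.7339 = 13.3610 pm

Final frequency:
f' = c/λ' = 299792458/1.3360989e-11 = 2.2437893e+19 Hz

Frequency shift (decrease):
Δf = f₀ - f' = 3.475e+19 - 2.2437893e+19 = 1.231e+19 Hz

(Intermediate values are shown rounded; full precision is carried through to the final answer.)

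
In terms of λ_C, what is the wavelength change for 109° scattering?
1.3256 λ_C

The Compton shift formula is:
Δλ = λ_C(1 - cos θ)

Dividing both sides by λ_C:
Δλ/λ_C = 1 - cos θ

For θ = 109°:
Δλ/λ_C = 1 - cos(109°)
Δλ/λ_C = 1 - -0.3256
Δλ/λ_C = 1.3256

This means the shift is 1.3256 × λ_C = 3.2162 pm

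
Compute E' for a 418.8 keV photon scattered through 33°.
369.8925 keV

First convert energy to wavelength:
λ = hc/E, with hc ≈ 1239.842 keV·pm (i.e. 1239.842 eV·nm)

For E = 418.8 keV = 418800 eV:
λ = 1239.842 keV·pm / 418.8 keV
λ = 2.9605 pm

Calculate the Compton shift:
Δλ = λ_C(1 - cos(33°)) = 2.4263 × 0.1613
Δλ = 0.3914 pm

Final wavelength:
λ' = 2.9605 + 0.3914 = 3.3519 pm

Final energy:
E' = hc/λ' = 1239.842 / 3.3519 = 369.8925 keV

(Intermediate values are shown rounded; full precision is carried through to the final answer.)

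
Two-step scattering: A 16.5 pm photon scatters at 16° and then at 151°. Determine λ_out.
21.1424 pm

Apply Compton shift twice:

First scattering at θ₁ = 16°:
Δλ₁ = λ_C(1 - cos(16°))
Δλ₁ = 2.4263 × 0.0387
Δλ₁ = 0.0940 pm

After first scattering:
λ₁ = 16.5 + 0.0940 = 16.5940 pm

Second scattering at θ₂ = 151°:
Δλ₂ = λ_C(1 - cos(151°))
Δλ₂ = 2.4263 × 1.8746
Δλ₂ = 4.5484 pm

Final wavelength:
λ₂ = 16.5940 + 4.5484 = 21.1424 pm

Total shift: Δλ_total = 0.0940 + 4.5484 = 4.6424 pm

(Intermediate values are shown rounded; full precision is carried through to the final answer.)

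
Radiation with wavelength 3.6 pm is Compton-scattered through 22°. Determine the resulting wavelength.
3.7767 pm

Using the Compton scattering formula:
λ' = λ + Δλ = λ + λ_C(1 - cos θ)

Given:
- Initial wavelength λ = 3.6 pm
- Scattering angle θ = 22°
- Compton wavelength λ_C ≈ 2.4263 pm

Calculate the shift:
Δλ = 2.4263 × (1 - cos(22°))
Δλ = 2.4263 × 0.0728
Δλ = 0.1767 pm

Final wavelength:
λ' = 3.6 + 0.1767 = 3.7767 pm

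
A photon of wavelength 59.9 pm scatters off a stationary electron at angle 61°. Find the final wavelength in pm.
61.1500 pm

Using the Compton scattering formula:
λ' = λ + Δλ = λ + λ_C(1 - cos θ)

Given:
- Initial wavelength λ = 59.9 pm
- Scattering angle θ = 61°
- Compton wavelength λ_C ≈ 2.4263 pm

Calculate the shift:
Δλ = 2.4263 × (1 - cos(61°))
Δλ = 2.4263 × 0.5152
Δλ = 1.2500 pm

Final wavelength:
λ' = 59.9 + 1.2500 = 61.1500 pm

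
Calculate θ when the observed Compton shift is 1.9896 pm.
79.63°

From the Compton formula Δλ = λ_C(1 - cos θ), we can solve for θ:

cos θ = 1 - Δλ/λ_C

Given:
- Δλ = 1.9896 pm
- λ_C = h/(m_e·c) ≈ 2.42631024 pm

cos θ = 1 - 1.9896/2.42631024
cos θ = 1 - 0.820011
cos θ = 0.179989

θ = arccos(0.179989)
θ = 79.63°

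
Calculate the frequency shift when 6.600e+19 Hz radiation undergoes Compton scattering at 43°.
8.282e+18 Hz (decrease)

Convert frequency to wavelength (c = 299792458 m/s):
λ₀ = c/f₀ = 299792458/6.600e+19 = 4.5423100e-12 m = 4.5423 pm

Calculate Compton shift:
Δλ = λ_C(1 - cos(43°)) = 0.6518 pm

Final wavelength:
λ' = λ₀ + Δλ = 4.5423 + 0.6518 = 5.1941 pm

Final frequency:
f' = c/λ' = 299792458/5.1941292e-12 = 5.7717559e+19 Hz

Frequency shift (decrease):
Δf = f₀ - f' = 6.600e+19 - 5.7717559e+19 = 8.282e+18 Hz

(Intermediate values are shown rounded; full precision is carried through to the final answer.)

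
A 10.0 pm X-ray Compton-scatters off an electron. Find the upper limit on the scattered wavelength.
14.8526 pm (at θ = 180°)

The Compton shift is Δλ = λ_C(1 − cos θ).

Since cos θ ranges from −1 to 1, the factor (1 − cos θ) ranges from 0 to 2; the maximum shift occurs at θ = 180° (backscattering):
Δλ_max = 2λ_C = 2 × 2.4263 pm = 4.8526 pm

Maximum scattered wavelength:
λ'_max = λ₀ + Δλ_max = 10.0 + 4.8526 = 14.8526 pm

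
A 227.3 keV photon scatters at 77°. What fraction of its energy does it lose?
0.2564 (or 25.64%)

Calculate initial and final photon energies:

Initial: E₀ = 227.3 keV → λ₀ = 5.4547 pm
Compton shift: Δλ = 1.8805 pm
Final wavelength: λ' = 7.3352 pm
Final energy: E' = 169.0273 keV

Fractional energy loss:
(E₀ - E')/E₀ = (227.3000 - 169.0273)/227.3000
= 58.2727/227.3000
= 0.2564
= 25.64%

(Intermediate values are shown rounded; full precision is carried through to the final answer.)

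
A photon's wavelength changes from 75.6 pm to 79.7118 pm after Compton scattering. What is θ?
134.00°

First find the wavelength shift:
Δλ = λ' - λ = 79.7118 - 75.6 = 4.1118 pm

Using Δλ = λ_C(1 - cos θ), with λ_C = h/(m_e·c) ≈ 2.42631024 pm:
cos θ = 1 - Δλ/λ_C
cos θ = 1 - 4.1118/2.42631024
cos θ = -0.694672

θ = arccos(-0.694672)
θ = 134.00°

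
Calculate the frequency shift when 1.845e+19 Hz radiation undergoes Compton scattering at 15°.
9.340e+16 Hz (decrease)

Convert frequency to wavelength (c = 299792458 m/s):
λ₀ = c/f₀ = 299792458/1.845e+19 = 1.6248914e-11 m = 16.2489 pm

Calculate Compton shift:
Δλ = λ_C(1 - cos(15°)) = 0.0827 pm

Final wavelength:
λ' = λ₀ + Δλ = 16.2489 + 0.0827 = 16.3316 pm

Final frequency:
f' = c/λ' = 299792458/1.6331588e-11 = 1.8356602e+19 Hz

Frequency shift (decrease):
Δf = f₀ - f' = 1.845e+19 - 1.8356602e+19 = 9.340e+16 Hz

(Intermediate values are shown rounded; full precision is carried through to the final answer.)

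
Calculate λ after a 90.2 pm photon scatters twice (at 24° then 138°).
94.6392 pm

Apply Compton shift twice:

First scattering at θ₁ = 24°:
Δλ₁ = λ_C(1 - cos(24°))
Δλ₁ = 2.4263 × 0.0865
Δλ₁ = 0.2098 pm

After first scattering:
λ₁ = 90.2 + 0.2098 = 90.4098 pm

Second scattering at θ₂ = 138°:
Δλ₂ = λ_C(1 - cos(138°))
Δλ₂ = 2.4263 × 1.7431
Δλ₂ = 4.2294 pm

Final wavelength:
λ₂ = 90.4098 + 4.2294 = 94.6392 pm

Total shift: Δλ_total = 0.2098 + 4.2294 = 4.4392 pm

(Intermediate values are shown rounded; full precision is carried through to the final answer.)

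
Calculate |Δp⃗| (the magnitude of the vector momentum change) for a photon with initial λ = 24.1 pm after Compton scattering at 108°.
4.1939e-23 kg·m/s

Photon momentum magnitude is p = h/λ.

Initial momentum:
p₀ = h/λ = 6.6261e-34/2.4100e-11 = 2.7494e-23 kg·m/s

After scattering:
λ' = λ + Δλ = 24.1 + 3.1761 = 27.2761 pm
p' = h/λ' = 6.6261e-34/2.7276e-11 = 2.4293e-23 kg·m/s

Momentum is a vector; the scattered photon's direction makes angle θ = 108° with the incident direction. The magnitude of the vector change Δp⃗ = p⃗₀ − p⃗' is found from the law of cosines:
|Δp⃗|² = p₀² + p'² − 2p₀p'cos θ
|Δp⃗|² = (2.7494e-23)² + (2.4293e-23)² − 2·2.7494e-23·2.4293e-23·cos(108°)
|Δp⃗| = 4.1939e-23 kg·m/s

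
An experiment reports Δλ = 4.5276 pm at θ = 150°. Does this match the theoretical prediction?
Yes, consistent

Calculate the expected shift for θ = 150°:

Δλ_expected = λ_C(1 - cos(150°))
Δλ_expected = 2.4263 × (1 - cos(150°))
Δλ_expected = 2.4263 × 1.8660
Δλ_expected = 4.5276 pm

Given shift: 4.5276 pm
Expected shift: 4.5276 pm
Difference: 0.0000 pm

The values match. This is consistent with Compton scattering at the stated angle.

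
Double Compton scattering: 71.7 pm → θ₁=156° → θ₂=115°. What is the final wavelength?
79.7946 pm

Apply Compton shift twice:

First scattering at θ₁ = 156°:
Δλ₁ = λ_C(1 - cos(156°))
Δλ₁ = 2.4263 × 1.9135
Δλ₁ = 4.6429 pm

After first scattering:
λ₁ = 71.7 + 4.6429 = 76.3429 pm

Second scattering at θ₂ = 115°:
Δλ₂ = λ_C(1 - cos(115°))
Δλ₂ = 2.4263 × 1.4226
Δλ₂ = 3.4517 pm

Final wavelength:
λ₂ = 76.3429 + 3.4517 = 79.7946 pm

Total shift: Δλ_total = 4.6429 + 3.4517 = 8.0946 pm

(Intermediate values are shown rounded; full precision is carried through to the final answer.)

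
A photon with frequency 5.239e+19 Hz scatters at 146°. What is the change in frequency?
2.288e+19 Hz (decrease)

Convert frequency to wavelength (c = 299792458 m/s):
λ₀ = c/f₀ = 299792458/5.239e+19 = 5.7223222e-12 m = 5.7223 pm

Calculate Compton shift:
Δλ = λ_C(1 - cos(146°)) = 4.4378 pm

Final wavelength:
λ' = λ₀ + Δλ = 5.7223 + 4.4378 = 10.1601 pm

Final frequency:
f' = c/λ' = 299792458/1.0160135e-11 = 2.9506740e+19 Hz

Frequency shift (decrease):
Δf = f₀ - f' = 5.239e+19 - 2.9506740e+19 = 2.288e+19 Hz

(Intermediate values are shown rounded; full precision is carried through to the final answer.)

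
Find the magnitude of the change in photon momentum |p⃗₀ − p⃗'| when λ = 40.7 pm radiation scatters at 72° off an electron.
1.8767e-23 kg·m/s

Photon momentum magnitude is p = h/λ.

Initial momentum:
p₀ = h/λ = 6.6261e-34/4.0700e-11 = 1.6280e-23 kg·m/s

After scattering:
λ' = λ + Δλ = 40.7 + 1.6765 = 42.3765 pm
p' = h/λ' = 6.6261e-34/4.2377e-11 = 1.5636e-23 kg·m/s

Momentum is a vector; the scattered photon's direction makes angle θ = 72° with the incident direction. The magnitude of the vector change Δp⃗ = p⃗₀ − p⃗' is found from the law of cosines:
|Δp⃗|² = p₀² + p'² − 2p₀p'cos θ
|Δp⃗|² = (1.6280e-23)² + (1.5636e-23)² − 2·1.6280e-23·1.5636e-23·cos(72°)
|Δp⃗| = 1.8767e-23 kg·m/s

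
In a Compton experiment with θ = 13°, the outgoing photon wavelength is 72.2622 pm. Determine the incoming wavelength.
72.2000 pm

From λ' = λ + Δλ, we have λ = λ' - Δλ

First calculate the Compton shift:
Δλ = λ_C(1 - cos θ)
Δλ = 2.4263 × (1 - cos(13°))
Δλ = 2.4263 × 0.0256
Δλ = 0.0622 pm

Initial wavelength:
λ = λ' - Δλ
λ = 72.2622 - 0.0622
λ = 72.2000 pm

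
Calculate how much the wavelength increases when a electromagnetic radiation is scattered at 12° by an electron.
0.0530 pm

Using the Compton scattering formula:
Δλ = λ_C(1 - cos θ)

where λ_C = h/(m_e·c) ≈ 2.4263 pm is the Compton wavelength of an electron.

For θ = 12°:
cos(12°) = 0.9781
1 - cos(12°) = 0.0219

Δλ = 2.4263 × 0.0219
Δλ = 0.0530 pm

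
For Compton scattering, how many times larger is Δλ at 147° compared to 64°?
147° produces the larger shift by a factor of 3.274

Calculate both shifts using Δλ = λ_C(1 - cos θ):

For θ₁ = 64°:
Δλ₁ = 2.4263 × (1 - cos(64°))
Δλ₁ = 2.4263 × 0.5616
Δλ₁ = 1.3627 pm

For θ₂ = 147°:
Δλ₂ = 2.4263 × (1 - cos(147°))
Δλ₂ = 2.4263 × 1.8387
Δλ₂ = 4.4612 pm

The 147° angle produces the larger shift.
Ratio: 4.4612/1.3627 = 3.274

(Intermediate values are shown rounded; full precision is carried through to the final answer.)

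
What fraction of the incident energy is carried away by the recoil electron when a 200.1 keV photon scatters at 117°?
0.3628 (or 36.28%)

Calculate initial and final photon energies:

Initial: E₀ = 200.1 keV → λ₀ = 6.1961 pm
Compton shift: Δλ = 3.5278 pm
Final wavelength: λ' = 9.7239 pm
Final energy: E' = 127.5040 keV

Fractional energy loss:
(E₀ - E')/E₀ = (200.1000 - 127.5040)/200.1000
= 72.5960/200.1000
= 0.3628
= 36.28%

(Intermediate values are shown rounded; full precision is carried through to the final answer.)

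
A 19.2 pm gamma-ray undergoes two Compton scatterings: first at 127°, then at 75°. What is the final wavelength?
24.8848 pm

Apply Compton shift twice:

First scattering at θ₁ = 127°:
Δλ₁ = λ_C(1 - cos(127°))
Δλ₁ = 2.4263 × 1.6018
Δλ₁ = 3.8865 pm

After first scattering:
λ₁ = 19.2 + 3.8865 = 23.0865 pm

Second scattering at θ₂ = 75°:
Δλ₂ = λ_C(1 - cos(75°))
Δλ₂ = 2.4263 × 0.7412
Δλ₂ = 1.7983 pm

Final wavelength:
λ₂ = 23.0865 + 1.7983 = 24.8848 pm

Total shift: Δλ_total = 3.8865 + 1.7983 = 5.6848 pm

(Intermediate values are shown rounded; full precision is carried through to the final answer.)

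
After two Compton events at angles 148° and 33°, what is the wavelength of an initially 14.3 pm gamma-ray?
19.1754 pm

Apply Compton shift twice:

First scattering at θ₁ = 148°:
Δλ₁ = λ_C(1 - cos(148°))
Δλ₁ = 2.4263 × 1.8480
Δλ₁ = 4.4839 pm

After first scattering:
λ₁ = 14.3 + 4.4839 = 18.7839 pm

Second scattering at θ₂ = 33°:
Δλ₂ = λ_C(1 - cos(33°))
Δλ₂ = 2.4263 × 0.1613
Δλ₂ = 0.3914 pm

Final wavelength:
λ₂ = 18.7839 + 0.3914 = 19.1754 pm

Total shift: Δλ_total = 4.4839 + 0.3914 = 4.8754 pm

(Intermediate values are shown rounded; full precision is carried through to the final answer.)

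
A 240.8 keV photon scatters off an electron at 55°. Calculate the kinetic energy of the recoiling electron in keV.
40.2913 keV

By energy conservation: K_e = E_initial - E_final

First find the scattered photon energy:
Initial wavelength: λ = hc/E = 5.1488 pm
Compton shift: Δλ = λ_C(1 - cos(55°)) = 1.0346 pm
Final wavelength: λ' = 5.1488 + 1.0346 = 6.1835 pm
Final photon energy: E' = hc/λ' = 200.5087 keV

Electron kinetic energy:
K_e = E - E' = 240.8000 - 200.5087 = 40.2913 keV

(Intermediate values are shown rounded; full precision is carried through to the final answer.)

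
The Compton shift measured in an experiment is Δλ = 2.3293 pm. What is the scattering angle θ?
87.71°

From the Compton formula Δλ = λ_C(1 - cos θ), we can solve for θ:

cos θ = 1 - Δλ/λ_C

Given:
- Δλ = 2.3293 pm
- λ_C = h/(m_e·c) ≈ 2.42631024 pm

cos θ = 1 - 2.3293/2.42631024
cos θ = 1 - 0.960017
cos θ = 0.039983

θ = arccos(0.039983)
θ = 87.71°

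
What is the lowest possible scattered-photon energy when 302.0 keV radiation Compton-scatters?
138.4052 keV (at θ = 180°)

The scattered photon has minimum energy when its wavelength is maximum, i.e., when the Compton shift Δλ = λ_C(1 − cos θ) is maximum. This occurs at θ = 180° (backscattering), giving Δλ_max = 2λ_C = 4.8526 pm.

Initial wavelength: λ₀ = hc/E₀ = 4.1054 pm
Maximum final wavelength: λ'_max = λ₀ + 2λ_C = 4.1054 + 4.8526 = 8.9581 pm
Minimum final energy: E'_min = hc/λ'_max = 138.4052 keV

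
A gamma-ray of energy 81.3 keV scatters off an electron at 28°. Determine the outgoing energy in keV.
79.8136 keV

First convert energy to wavelength:
λ = hc/E, with hc ≈ 1239.842 keV·pm (i.e. 1239.842 eV·nm)

For E = 81.3 keV = 81300 eV:
λ = 1239.842 keV·pm / 81.3 keV
λ = 15.2502 pm

Calculate the Compton shift:
Δλ = λ_C(1 - cos(28°)) = 2.4263 × 0.1171
Δλ = 0.2840 pm

Final wavelength:
λ' = 15.2502 + 0.2840 = 15.5342 pm

Final energy:
E' = hc/λ' = 1239.842 / 15.5342 = 79.8136 keV

(Intermediate values are shown rounded; full precision is carried through to the final answer.)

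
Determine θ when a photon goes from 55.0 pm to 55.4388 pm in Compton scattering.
35.00°

First find the wavelength shift:
Δλ = λ' - λ = 55.4388 - 55.0 = 0.4388 pm

Using Δλ = λ_C(1 - cos θ), with λ_C = h/(m_e·c) ≈ 2.42631024 pm:
cos θ = 1 - Δλ/λ_C
cos θ = 1 - 0.4388/2.42631024
cos θ = 0.819149

θ = arccos(0.819149)
θ = 35.00°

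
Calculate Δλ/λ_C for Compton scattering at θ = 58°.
0.4701 λ_C

The Compton shift formula is:
Δλ = λ_C(1 - cos θ)

Dividing both sides by λ_C:
Δλ/λ_C = 1 - cos θ

For θ = 58°:
Δλ/λ_C = 1 - cos(58°)
Δλ/λ_C = 1 - 0.5299
Δλ/λ_C = 0.4701

This means the shift is 0.4701 × λ_C = 1.1406 pm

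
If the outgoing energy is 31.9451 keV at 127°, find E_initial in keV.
35.5000 keV

Convert final energy to wavelength (hc ≈ 1239.842 keV·pm):
λ' = hc/E' = 1239.842 / 31.9451 = 38.8116 pm

Calculate the Compton shift:
Δλ = λ_C(1 - cos(127°))
Δλ = 2.4263 × (1 - cos(127°))
Δλ = 3.8865 pm

Initial wavelength:
λ = λ' - Δλ = 38.8116 - 3.8865 = 34.9251 pm

Initial energy:
E = hc/λ = 1239.842 / 34.9251 = 35.5000 keV

(Intermediate values are shown rounded; full precision is carried through to the final answer.)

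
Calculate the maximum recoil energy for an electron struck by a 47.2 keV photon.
7.3599 keV

Maximum energy transfer occurs at θ = 180° (backscattering).

Initial photon: E₀ = 47.2 keV → λ₀ = 26.2678 pm

Maximum Compton shift (at 180°):
Δλ_max = 2λ_C = 2 × 2.4263 = 4.8526 pm

Final wavelength:
λ' = 26.2678 + 4.8526 = 31.1205 pm

Minimum photon energy (maximum energy to electron):
E'_min = hc/λ' = 39.8401 keV

Maximum electron kinetic energy:
K_max = E₀ - E'_min = 47.2000 - 39.8401 = 7.3599 keV

(Intermediate values are shown rounded; full precision is carried through to the final answer.)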